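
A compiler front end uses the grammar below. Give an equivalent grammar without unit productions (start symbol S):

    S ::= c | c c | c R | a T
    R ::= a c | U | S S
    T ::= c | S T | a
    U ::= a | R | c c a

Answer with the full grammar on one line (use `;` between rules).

S ::= c | c c | c R | a T; R ::= a | c c a | a c | S S; T ::= c | S T | a; U ::= a | c c a | a c | S S

Unit pairs: R ⇒* {U}; U ⇒* {R}.
Replace each nonterminal's rules with the union of the non-unit rules of every nonterminal it unit-derives.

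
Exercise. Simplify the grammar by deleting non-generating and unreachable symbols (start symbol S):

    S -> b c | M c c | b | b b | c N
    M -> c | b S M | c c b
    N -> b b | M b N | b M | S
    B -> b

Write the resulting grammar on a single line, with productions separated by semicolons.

Generating nonterminals: {B, M, N, S}.
Reachable from S after that: {M, N, S}.
Removed useless symbols: {B} and every production mentioning them.

S -> b c | M c c | b | b b | c N; M -> c | b S M | c c b; N -> b b | M b N | b M | S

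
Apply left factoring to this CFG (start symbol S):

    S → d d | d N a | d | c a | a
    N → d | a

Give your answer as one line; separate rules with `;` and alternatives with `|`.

S has alternatives sharing prefix 'd': factor to S → d S' with S' → d | N a | ε.

S → c a | a | d S'; N → d | a; S' → d | N a | ε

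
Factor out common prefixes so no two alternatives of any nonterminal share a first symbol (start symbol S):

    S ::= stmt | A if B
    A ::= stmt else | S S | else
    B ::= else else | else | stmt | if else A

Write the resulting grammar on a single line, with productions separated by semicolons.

B has alternatives sharing prefix 'else': factor to B → else B' with B' → else | ε.

S ::= stmt | A if B; A ::= stmt else | S S | else; B ::= stmt | if else A | else B'; B' ::= else | ε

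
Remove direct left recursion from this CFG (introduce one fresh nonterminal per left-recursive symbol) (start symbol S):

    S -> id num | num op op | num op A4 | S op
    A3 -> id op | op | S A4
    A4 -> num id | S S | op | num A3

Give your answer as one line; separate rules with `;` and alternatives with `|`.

S -> id num S' | num op op S' | num op A4 S'; A3 -> id op | op | S A4; A4 -> num id | S S | op | num A3; S' -> op S' | ε

Directly left-recursive nonterminal: S.
For S: α = {op}, β = {id num, num op op, num op A4}. Rewrite as S → β S' and S' → α S' | ε.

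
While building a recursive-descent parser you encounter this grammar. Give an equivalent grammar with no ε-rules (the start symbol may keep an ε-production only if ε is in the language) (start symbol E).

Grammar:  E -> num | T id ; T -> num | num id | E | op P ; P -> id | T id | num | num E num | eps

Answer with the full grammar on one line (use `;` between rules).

E -> num | T id; T -> num | num id | E | op P | op; P -> id | T id | num | num E num

Nullable set = {P}.
ε ∉ L(G), so no ε-production is kept.
For each production, add variants omitting each subset of nullable occurrences: T → op P gives op P | op.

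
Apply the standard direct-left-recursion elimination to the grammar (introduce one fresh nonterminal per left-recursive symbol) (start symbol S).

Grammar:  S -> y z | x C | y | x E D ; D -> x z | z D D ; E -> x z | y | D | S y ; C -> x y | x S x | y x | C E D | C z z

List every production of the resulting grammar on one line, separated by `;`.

C is directly left-recursive.
For C: α = {E D, z z}, β = {x y, x S x, y x}. Rewrite as C → β C' and C' → α C' | ε.

S -> y z | x C | y | x E D; D -> x z | z D D; E -> x z | y | D | S y; C -> x y C' | x S x C' | y x C'; C' -> E D C' | z z C' | ε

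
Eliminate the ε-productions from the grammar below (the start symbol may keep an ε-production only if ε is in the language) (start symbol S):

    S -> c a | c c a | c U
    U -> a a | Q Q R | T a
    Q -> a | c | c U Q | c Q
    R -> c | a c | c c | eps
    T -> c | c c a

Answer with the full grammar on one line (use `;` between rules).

S -> c a | c c a | c U; U -> a a | Q Q R | Q Q | T a; Q -> a | c | c U Q | c Q; R -> c | a c | c c; T -> c | c c a

The nullable symbols are {R}.
ε ∉ L(G), so no ε-production is kept.
Expand every rule over subsets of its nullable positions: U → Q Q R gives Q Q R | Q Q.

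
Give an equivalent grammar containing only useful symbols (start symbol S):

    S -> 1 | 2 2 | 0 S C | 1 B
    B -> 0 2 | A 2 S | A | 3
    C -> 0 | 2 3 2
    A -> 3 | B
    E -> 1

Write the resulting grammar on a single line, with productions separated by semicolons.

S -> 1 | 2 2 | 0 S C | 1 B; B -> 0 2 | A 2 S | A | 3; C -> 0 | 2 3 2; A -> 3 | B

Generating nonterminals: {A, B, C, E, S}.
Reachable from S after that: {A, B, C, S}.
Removed useless symbols: {E} and every production mentioning them.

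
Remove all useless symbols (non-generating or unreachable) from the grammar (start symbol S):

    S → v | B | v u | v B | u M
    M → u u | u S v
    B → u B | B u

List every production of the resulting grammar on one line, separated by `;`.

Generating nonterminals: {M, S}.
Reachable from S after that: {M, S}.
Removed useless symbols: {B} and every production mentioning them.

S → v | v u | u M; M → u u | u S v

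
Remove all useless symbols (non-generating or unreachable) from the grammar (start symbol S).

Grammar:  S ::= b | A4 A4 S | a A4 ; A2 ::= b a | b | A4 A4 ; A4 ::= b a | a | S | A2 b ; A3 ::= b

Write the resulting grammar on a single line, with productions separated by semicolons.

S ::= b | A4 A4 S | a A4; A2 ::= b a | b | A4 A4; A4 ::= b a | a | S | A2 b

Generating nonterminals: {A2, A3, A4, S}.
Reachable from S after that: {A2, A4, S}.
Removed useless symbols: {A3} and every production mentioning them.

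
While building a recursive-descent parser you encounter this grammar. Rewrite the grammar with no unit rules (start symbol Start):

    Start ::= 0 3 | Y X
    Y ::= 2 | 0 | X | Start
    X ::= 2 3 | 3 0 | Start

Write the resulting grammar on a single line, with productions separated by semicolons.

Start ::= 0 3 | Y X; Y ::= 0 3 | Y X | 2 3 | 3 0 | 2 | 0; X ::= 0 3 | Y X | 2 3 | 3 0

Unit pairs: X ⇒* {Start}; Y ⇒* {Start, X}.
For each unit pair (A, B), copy every non-unit production of B to A, then drop all unit productions.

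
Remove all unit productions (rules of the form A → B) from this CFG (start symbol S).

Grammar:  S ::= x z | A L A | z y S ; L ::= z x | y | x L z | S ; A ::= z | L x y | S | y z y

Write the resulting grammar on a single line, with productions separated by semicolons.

Unit pairs: A ⇒* {S}; L ⇒* {S}.
Replace each nonterminal's rules with the union of the non-unit rules of every nonterminal it unit-derives.

S ::= x z | A L A | z y S; L ::= z x | y | x L z | x z | A L A | z y S; A ::= x z | A L A | z y S | z | L x y | y z y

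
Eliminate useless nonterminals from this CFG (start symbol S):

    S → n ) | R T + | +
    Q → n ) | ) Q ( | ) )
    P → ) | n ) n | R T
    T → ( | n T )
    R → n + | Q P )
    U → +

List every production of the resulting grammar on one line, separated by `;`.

S → n ) | R T + | +; Q → n ) | ) Q ( | ) ); P → ) | n ) n | R T; T → ( | n T ); R → n + | Q P )

Generating nonterminals: {P, Q, R, S, T, U}.
Reachable from S after that: {P, Q, R, S, T}.
Removed useless symbols: {U} and every production mentioning them.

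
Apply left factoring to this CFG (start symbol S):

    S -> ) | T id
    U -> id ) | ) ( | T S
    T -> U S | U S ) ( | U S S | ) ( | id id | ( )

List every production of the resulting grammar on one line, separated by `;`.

S -> ) | T id; U -> id ) | ) ( | T S; T -> ) ( | id id | ( ) | U S T'; T' -> epsilon | ) ( | S

T has alternatives sharing prefix 'U S': factor to T → U S T' with T' → ε | ) ( | S.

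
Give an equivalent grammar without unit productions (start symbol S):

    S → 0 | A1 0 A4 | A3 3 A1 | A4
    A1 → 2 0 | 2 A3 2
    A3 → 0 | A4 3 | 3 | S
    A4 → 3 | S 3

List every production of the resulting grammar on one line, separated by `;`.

Unit pairs: A3 ⇒* {A4, S}; S ⇒* {A4}.
For each unit pair (A, B), copy every non-unit production of B to A, then drop all unit productions.

S → 3 | S 3 | 0 | A1 0 A4 | A3 3 A1; A1 → 2 0 | 2 A3 2; A3 → 3 | S 3 | 0 | A1 0 A4 | A3 3 A1 | A4 3; A4 → 3 | S 3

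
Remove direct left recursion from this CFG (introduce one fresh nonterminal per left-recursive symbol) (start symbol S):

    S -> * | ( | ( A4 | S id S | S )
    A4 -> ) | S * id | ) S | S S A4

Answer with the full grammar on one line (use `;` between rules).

S -> * S' | ( S' | ( A4 S'; A4 -> ) | S * id | ) S | S S A4; S' -> id S S' | ) S' | ε

S is directly left-recursive.
For S: α = {id S, )}, β = {*, (, ( A4}. Rewrite as S → β S' and S' → α S' | ε.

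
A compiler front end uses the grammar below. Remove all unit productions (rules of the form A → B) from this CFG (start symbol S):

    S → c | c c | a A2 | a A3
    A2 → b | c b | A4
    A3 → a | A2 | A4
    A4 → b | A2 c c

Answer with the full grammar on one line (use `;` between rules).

Unit pairs: A2 ⇒* {A4}; A3 ⇒* {A2, A4}.
For each unit pair (A, B), copy every non-unit production of B to A, then drop all unit productions.

S → c | c c | a A2 | a A3; A2 → b | A2 c c | c b; A3 → b | A2 c c | c b | a; A4 → b | A2 c c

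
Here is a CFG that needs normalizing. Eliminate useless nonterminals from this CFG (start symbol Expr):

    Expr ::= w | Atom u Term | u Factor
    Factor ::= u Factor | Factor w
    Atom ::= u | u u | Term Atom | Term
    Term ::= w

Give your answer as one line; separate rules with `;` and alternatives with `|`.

Generating nonterminals: {Atom, Expr, Term}.
Reachable from Expr after that: {Atom, Expr, Term}.
Removed useless symbols: {Factor} and every production mentioning them.

Expr ::= w | Atom u Term; Atom ::= u | u u | Term Atom | Term; Term ::= w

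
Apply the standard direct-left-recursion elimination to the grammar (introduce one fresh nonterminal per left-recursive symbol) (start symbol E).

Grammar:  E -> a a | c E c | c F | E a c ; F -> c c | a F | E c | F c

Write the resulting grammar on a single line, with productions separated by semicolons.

E, F are directly left-recursive.
For E: α = {a c}, β = {a a, c E c, c F}. Rewrite as E → β E' and E' → α E' | ε.
For F: α = {c}, β = {c c, a F, E c}. Rewrite as F → β F' and F' → α F' | ε.

E -> a a E' | c E c E' | c F E'; F -> c c F' | a F F' | E c F'; E' -> a c E' | ε; F' -> c F' | ε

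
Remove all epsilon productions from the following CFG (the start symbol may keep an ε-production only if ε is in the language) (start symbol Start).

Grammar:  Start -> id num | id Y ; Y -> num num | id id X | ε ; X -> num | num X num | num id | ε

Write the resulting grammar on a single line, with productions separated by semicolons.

Start -> id num | id Y | id; Y -> num num | id id X | id id; X -> num | num X num | num num | num id

Nullable nonterminals: {X, Y}.
ε ∉ L(G), so no ε-production is kept.
For each production, add variants omitting each subset of nullable occurrences: Start → id Y gives id Y | id. Y → id id X gives id id X | id id. X → num X num gives num X num | num num.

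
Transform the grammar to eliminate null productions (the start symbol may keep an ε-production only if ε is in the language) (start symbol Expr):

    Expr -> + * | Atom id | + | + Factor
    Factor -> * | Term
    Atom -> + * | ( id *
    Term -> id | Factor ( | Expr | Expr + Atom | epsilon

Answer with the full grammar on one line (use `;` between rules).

Expr -> + * | Atom id | + | + Factor; Factor -> * | Term; Atom -> + * | ( id *; Term -> id | Factor ( | ( | Expr | Expr + Atom

The nullable symbols are {Factor, Term}.
ε ∉ L(G), so no ε-production is kept.
Expand every rule over subsets of its nullable positions: Term → Factor ( gives Factor ( | (.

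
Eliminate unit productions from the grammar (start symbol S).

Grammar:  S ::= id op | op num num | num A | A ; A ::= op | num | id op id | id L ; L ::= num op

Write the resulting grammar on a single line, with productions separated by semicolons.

Unit pairs: S ⇒* {A}.
For each unit pair (A, B), copy every non-unit production of B to A, then drop all unit productions.

S ::= id op | op num num | num A | op | num | id op id | id L; A ::= op | num | id op id | id L; L ::= num op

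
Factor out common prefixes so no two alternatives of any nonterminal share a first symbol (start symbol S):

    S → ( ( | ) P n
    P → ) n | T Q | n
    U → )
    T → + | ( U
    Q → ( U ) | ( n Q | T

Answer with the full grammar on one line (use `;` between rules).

S → ( ( | ) P n; P → ) n | T Q | n; U → ); T → + | ( U; Q → T | ( Q'; Q' → U ) | n Q

Q has alternatives sharing prefix '(': factor to Q → ( Q' with Q' → U ) | n Q.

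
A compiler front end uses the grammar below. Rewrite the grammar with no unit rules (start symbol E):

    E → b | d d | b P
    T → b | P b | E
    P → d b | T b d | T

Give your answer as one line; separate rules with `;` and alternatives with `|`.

E → b | d d | b P; T → b | d d | b P | P b; P → b | d d | b P | d b | T b d | P b

Unit pairs: P ⇒* {E, T}; T ⇒* {E}.
For each unit pair (A, B), copy every non-unit production of B to A, then drop all unit productions.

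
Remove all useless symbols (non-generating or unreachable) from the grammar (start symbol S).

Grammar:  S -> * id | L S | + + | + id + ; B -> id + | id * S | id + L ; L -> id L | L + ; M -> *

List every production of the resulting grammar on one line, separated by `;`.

Generating nonterminals: {B, M, S}.
Reachable from S after that: {S}.
Removed useless symbols: {B, L, M} and every production mentioning them.

S -> * id | + + | + id +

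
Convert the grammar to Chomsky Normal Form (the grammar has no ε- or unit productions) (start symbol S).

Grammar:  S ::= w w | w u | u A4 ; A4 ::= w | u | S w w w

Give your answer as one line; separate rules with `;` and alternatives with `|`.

S ::= X1 X1 | X1 X2 | X2 A4; A4 ::= w | u | S Y1; X1 ::= w; X2 ::= u; Y1 ::= X1 Y2; Y2 ::= X1 X1

Introduce a nonterminal for each terminal appearing in a rule of length ≥ 2: X1 → w, X2 → u.
Binarize each right-hand side of length ≥ 3 by chaining fresh nonterminals (Y1, Y2, …): affected rules were A4 → S X1 X1 X1.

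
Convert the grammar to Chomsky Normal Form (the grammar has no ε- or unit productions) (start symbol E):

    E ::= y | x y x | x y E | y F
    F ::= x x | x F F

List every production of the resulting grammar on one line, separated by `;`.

Introduce a nonterminal for each terminal appearing in a rule of length ≥ 2: X1 → x, X2 → y.
Binarize each right-hand side of length ≥ 3 by chaining fresh nonterminals (Y1, Y2, …): affected rules were E → X1 X2 X1; E → X1 X2 E; F → X1 F F.

E ::= y | X1 Y1 | X1 Y2 | X2 F; F ::= X1 X1 | X1 Y3; X1 ::= x; X2 ::= y; Y1 ::= X2 X1; Y2 ::= X2 E; Y3 ::= F F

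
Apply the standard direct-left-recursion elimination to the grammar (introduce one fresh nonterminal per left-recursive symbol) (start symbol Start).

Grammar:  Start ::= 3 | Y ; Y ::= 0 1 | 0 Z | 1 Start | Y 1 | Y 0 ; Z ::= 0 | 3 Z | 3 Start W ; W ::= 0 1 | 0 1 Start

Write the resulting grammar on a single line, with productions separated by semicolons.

Start ::= 3 | Y; Y ::= 0 1 Y1 | 0 Z Y1 | 1 Start Y1; Z ::= 0 | 3 Z | 3 Start W; W ::= 0 1 | 0 1 Start; Y1 ::= 1 Y1 | 0 Y1 | eps

Directly left-recursive nonterminal: Y.
For Y: α = {1, 0}, β = {0 1, 0 Z, 1 Start}. Rewrite as Y → β Y1 and Y1 → α Y1 | ε.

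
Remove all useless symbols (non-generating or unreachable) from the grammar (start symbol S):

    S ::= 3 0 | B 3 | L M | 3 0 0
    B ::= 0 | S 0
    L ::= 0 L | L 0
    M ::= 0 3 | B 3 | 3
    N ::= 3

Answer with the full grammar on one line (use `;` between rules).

S ::= 3 0 | B 3 | 3 0 0; B ::= 0 | S 0

Generating nonterminals: {B, M, N, S}.
Reachable from S after that: {B, S}.
Removed useless symbols: {L, M, N} and every production mentioning them.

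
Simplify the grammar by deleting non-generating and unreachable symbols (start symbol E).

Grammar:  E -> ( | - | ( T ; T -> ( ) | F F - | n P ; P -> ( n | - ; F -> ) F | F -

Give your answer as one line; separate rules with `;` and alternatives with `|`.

E -> ( | - | ( T; T -> ( ) | n P; P -> ( n | -

Generating nonterminals: {E, P, T}.
Reachable from E after that: {E, P, T}.
Removed useless symbols: {F} and every production mentioning them.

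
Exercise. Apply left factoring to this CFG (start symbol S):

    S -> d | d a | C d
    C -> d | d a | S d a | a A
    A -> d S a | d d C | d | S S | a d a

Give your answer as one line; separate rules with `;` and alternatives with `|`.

S -> C d | d S'; C -> S d a | a A | d C'; A -> S S | a d a | d A'; S' -> ε | a; C' -> ε | a; A' -> S a | d C | ε

S has alternatives sharing prefix 'd': factor to S → d S' with S' → ε | a.
C has alternatives sharing prefix 'd': factor to C → d C' with C' → ε | a.
A has alternatives sharing prefix 'd': factor to A → d A' with A' → S a | d C | ε.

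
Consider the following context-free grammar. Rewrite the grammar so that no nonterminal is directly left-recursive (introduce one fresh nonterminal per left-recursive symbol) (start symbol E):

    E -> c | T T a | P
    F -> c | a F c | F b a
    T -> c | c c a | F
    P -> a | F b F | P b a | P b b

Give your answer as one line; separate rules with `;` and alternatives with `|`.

E -> c | T T a | P; F -> c F' | a F c F'; T -> c | c c a | F; P -> a P' | F b F P'; F' -> b a F' | ε; P' -> b a P' | b b P' | ε

F, P are directly left-recursive.
For F: α = {b a}, β = {c, a F c}. Rewrite as F → β F' and F' → α F' | ε.
For P: α = {b a, b b}, β = {a, F b F}. Rewrite as P → β P' and P' → α P' | ε.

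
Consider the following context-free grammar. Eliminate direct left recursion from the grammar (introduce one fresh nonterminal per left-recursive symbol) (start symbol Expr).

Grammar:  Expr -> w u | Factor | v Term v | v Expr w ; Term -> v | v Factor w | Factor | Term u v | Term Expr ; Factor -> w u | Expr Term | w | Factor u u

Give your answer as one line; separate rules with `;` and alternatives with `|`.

Left recursion appears on Term, Factor.
For Term: α = {u v, Expr}, β = {v, v Factor w, Factor}. Rewrite as Term → β Term1 and Term1 → α Term1 | ε.
For Factor: α = {u u}, β = {w u, Expr Term, w}. Rewrite as Factor → β Factor1 and Factor1 → α Factor1 | ε.

Expr -> w u | Factor | v Term v | v Expr w; Term -> v Term1 | v Factor w Term1 | Factor Term1; Factor -> w u Factor1 | Expr Term Factor1 | w Factor1; Term1 -> u v Term1 | Expr Term1 | epsilon; Factor1 -> u u Factor1 | epsilon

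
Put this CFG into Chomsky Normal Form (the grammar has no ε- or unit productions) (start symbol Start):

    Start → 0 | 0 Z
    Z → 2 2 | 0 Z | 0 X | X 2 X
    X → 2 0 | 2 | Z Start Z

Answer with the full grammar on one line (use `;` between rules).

Start → 0 | X1 Z; Z → X2 X2 | X1 Z | X1 X | X Y1; X → X2 X1 | 2 | Z Y2; X1 → 0; X2 → 2; Y1 → X2 X; Y2 → Start Z

Introduce a nonterminal for each terminal appearing in a rule of length ≥ 2: X1 → 0, X2 → 2.
Binarize each right-hand side of length ≥ 3 by chaining fresh nonterminals (Y1, Y2, …): affected rules were Z → X X2 X; X → Z Start Z.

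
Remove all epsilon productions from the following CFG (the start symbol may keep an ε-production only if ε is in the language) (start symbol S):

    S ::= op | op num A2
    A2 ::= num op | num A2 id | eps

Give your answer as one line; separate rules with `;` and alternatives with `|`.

S ::= op | op num A2 | op num; A2 ::= num op | num A2 id | num id

Nullable nonterminals: {A2}.
ε ∉ L(G), so no ε-production is kept.
Add the nullable-subset variants: S → op num A2 gives op num A2 | op num. A2 → num A2 id gives num A2 id | num id.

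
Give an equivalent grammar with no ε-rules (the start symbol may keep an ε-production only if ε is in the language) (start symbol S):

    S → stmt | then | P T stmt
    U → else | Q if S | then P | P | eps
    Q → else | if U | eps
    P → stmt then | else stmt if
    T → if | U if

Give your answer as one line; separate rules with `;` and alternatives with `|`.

S → stmt | then | P T stmt; U → else | Q if S | if S | then P | P; Q → else | if U | if; P → stmt then | else stmt if; T → if | U if

The nullable symbols are {Q, U}.
ε ∉ L(G), so no ε-production is kept.
Add the nullable-subset variants: U → Q if S gives Q if S | if S. Q → if U gives if U | if.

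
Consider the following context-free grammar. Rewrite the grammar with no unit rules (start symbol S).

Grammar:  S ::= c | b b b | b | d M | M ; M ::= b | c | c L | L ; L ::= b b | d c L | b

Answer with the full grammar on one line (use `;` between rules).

S ::= b b | d c L | b | c | b b b | d M | c L; M ::= b b | d c L | b | c | c L; L ::= b b | d c L | b

Unit pairs: M ⇒* {L}; S ⇒* {L, M}.
For each unit pair (A, B), copy every non-unit production of B to A, then drop all unit productions.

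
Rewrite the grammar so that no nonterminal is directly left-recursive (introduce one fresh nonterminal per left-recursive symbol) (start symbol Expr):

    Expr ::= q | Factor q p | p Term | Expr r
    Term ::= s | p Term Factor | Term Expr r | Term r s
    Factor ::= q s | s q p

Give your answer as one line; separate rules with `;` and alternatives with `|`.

Left recursion appears on Expr, Term.
For Expr: α = {r}, β = {q, Factor q p, p Term}. Rewrite as Expr → β Expr1 and Expr1 → α Expr1 | ε.
For Term: α = {Expr r, r s}, β = {s, p Term Factor}. Rewrite as Term → β Term1 and Term1 → α Term1 | ε.

Expr ::= q Expr1 | Factor q p Expr1 | p Term Expr1; Term ::= s Term1 | p Term Factor Term1; Factor ::= q s | s q p; Expr1 ::= r Expr1 | ε; Term1 ::= Expr r Term1 | r s Term1 | ε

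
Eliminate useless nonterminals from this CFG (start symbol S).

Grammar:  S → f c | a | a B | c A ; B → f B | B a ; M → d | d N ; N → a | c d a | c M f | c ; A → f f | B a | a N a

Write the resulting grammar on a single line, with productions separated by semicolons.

S → f c | a | c A; M → d | d N; N → a | c d a | c M f | c; A → f f | a N a

Generating nonterminals: {A, M, N, S}.
Reachable from S after that: {A, M, N, S}.
Removed useless symbols: {B} and every production mentioning them.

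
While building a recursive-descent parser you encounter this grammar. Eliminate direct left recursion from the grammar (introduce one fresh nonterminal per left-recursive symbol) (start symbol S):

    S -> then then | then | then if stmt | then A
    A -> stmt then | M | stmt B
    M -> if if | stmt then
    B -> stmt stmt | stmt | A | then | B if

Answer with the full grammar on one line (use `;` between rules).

Left recursion appears on B.
For B: α = {if}, β = {stmt stmt, stmt, A, then}. Rewrite as B → β B' and B' → α B' | ε.

S -> then then | then | then if stmt | then A; A -> stmt then | M | stmt B; M -> if if | stmt then; B -> stmt stmt B' | stmt B' | A B' | then B'; B' -> if B' | eps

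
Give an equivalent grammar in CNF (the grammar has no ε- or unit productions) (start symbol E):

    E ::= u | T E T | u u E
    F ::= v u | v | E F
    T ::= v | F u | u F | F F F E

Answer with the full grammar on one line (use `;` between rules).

E ::= u | T Y1 | X1 Y2; F ::= X2 X1 | v | E F; T ::= v | F X1 | X1 F | F Y3; X1 ::= u; X2 ::= v; Y1 ::= E T; Y2 ::= X1 E; Y3 ::= F Y4; Y4 ::= F E

Introduce a nonterminal for each terminal appearing in a rule of length ≥ 2: X1 → u, X2 → v.
Binarize each right-hand side of length ≥ 3 by chaining fresh nonterminals (Y1, Y2, …): affected rules were E → T E T; E → X1 X1 E; T → F F F E.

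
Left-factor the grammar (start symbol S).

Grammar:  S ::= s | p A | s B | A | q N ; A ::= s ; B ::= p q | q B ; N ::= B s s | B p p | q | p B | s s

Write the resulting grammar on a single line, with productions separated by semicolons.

S has alternatives sharing prefix 's': factor to S → s S' with S' → ε | B.
N has alternatives sharing prefix 'B': factor to N → B N' with N' → s s | p p.

S ::= p A | A | q N | s S'; A ::= s; B ::= p q | q B; N ::= q | p B | s s | B N'; S' ::= eps | B; N' ::= s s | p p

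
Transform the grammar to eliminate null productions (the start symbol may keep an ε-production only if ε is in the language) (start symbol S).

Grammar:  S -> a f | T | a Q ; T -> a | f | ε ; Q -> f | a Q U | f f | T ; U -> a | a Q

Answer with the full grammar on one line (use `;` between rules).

Nullable set = {Q, S, T}.
ε ∈ L(G) since S is nullable, so keep S → ε.
Expand every rule over subsets of its nullable positions: S → a Q gives a Q | a. Q → a Q U gives a Q U | a U.

S -> a f | T | a Q | a | ε; T -> a | f; Q -> f | a Q U | a U | f f | T; U -> a | a Q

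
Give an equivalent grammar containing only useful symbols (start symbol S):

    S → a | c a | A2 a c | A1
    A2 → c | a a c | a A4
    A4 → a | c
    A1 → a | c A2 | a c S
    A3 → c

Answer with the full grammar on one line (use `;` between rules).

Generating nonterminals: {A1, A2, A3, A4, S}.
Reachable from S after that: {A1, A2, A4, S}.
Removed useless symbols: {A3} and every production mentioning them.

S → a | c a | A2 a c | A1; A2 → c | a a c | a A4; A4 → a | c; A1 → a | c A2 | a c S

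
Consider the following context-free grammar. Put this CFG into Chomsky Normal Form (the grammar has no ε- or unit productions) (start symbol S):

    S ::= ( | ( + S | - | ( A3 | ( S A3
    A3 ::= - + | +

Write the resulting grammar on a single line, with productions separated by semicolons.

S ::= ( | X1 Y1 | - | X1 A3 | X1 Y2; A3 ::= X3 X2 | +; X1 ::= (; X2 ::= +; X3 ::= -; Y1 ::= X2 S; Y2 ::= S A3

Introduce a nonterminal for each terminal appearing in a rule of length ≥ 2: X1 → (, X2 → +, X3 → -.
Binarize each right-hand side of length ≥ 3 by chaining fresh nonterminals (Y1, Y2, …): affected rules were S → X1 X2 S; S → X1 S A3.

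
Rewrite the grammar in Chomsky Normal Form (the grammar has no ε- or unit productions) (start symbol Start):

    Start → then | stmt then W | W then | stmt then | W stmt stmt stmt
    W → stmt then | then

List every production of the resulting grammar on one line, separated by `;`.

Introduce a nonterminal for each terminal appearing in a rule of length ≥ 2: X1 → stmt, X2 → then.
Binarize each right-hand side of length ≥ 3 by chaining fresh nonterminals (Y1, Y2, …): affected rules were Start → X1 X2 W; Start → W X1 X1 X1.

Start → then | X1 Y1 | W X2 | X1 X2 | W Y2; W → X1 X2 | then; X1 → stmt; X2 → then; Y1 → X2 W; Y2 → X1 Y3; Y3 → X1 X1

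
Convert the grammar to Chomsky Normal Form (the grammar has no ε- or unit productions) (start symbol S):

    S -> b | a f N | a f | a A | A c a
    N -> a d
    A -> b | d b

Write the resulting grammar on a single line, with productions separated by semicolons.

Introduce a nonterminal for each terminal appearing in a rule of length ≥ 2: X1 → a, X2 → f, X3 → c, X4 → d, X5 → b.
Binarize each right-hand side of length ≥ 3 by chaining fresh nonterminals (Y1, Y2, …): affected rules were S → X1 X2 N; S → A X3 X1.

S -> b | X1 Y1 | X1 X2 | X1 A | A Y2; N -> X1 X4; A -> b | X4 X5; X1 -> a; X2 -> f; X3 -> c; X4 -> d; X5 -> b; Y1 -> X2 N; Y2 -> X3 X1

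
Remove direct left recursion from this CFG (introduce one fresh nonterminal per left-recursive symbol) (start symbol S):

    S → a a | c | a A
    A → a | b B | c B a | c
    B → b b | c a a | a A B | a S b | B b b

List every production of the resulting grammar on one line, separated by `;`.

S → a a | c | a A; A → a | b B | c B a | c; B → b b B' | c a a B' | a A B B' | a S b B'; B' → b b B' | epsilon

Left recursion appears on B.
For B: α = {b b}, β = {b b, c a a, a A B, a S b}. Rewrite as B → β B' and B' → α B' | ε.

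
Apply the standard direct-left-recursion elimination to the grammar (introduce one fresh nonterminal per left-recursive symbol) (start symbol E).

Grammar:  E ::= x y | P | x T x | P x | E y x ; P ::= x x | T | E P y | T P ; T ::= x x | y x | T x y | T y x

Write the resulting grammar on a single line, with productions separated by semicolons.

E, T are directly left-recursive.
For E: α = {y x}, β = {x y, P, x T x, P x}. Rewrite as E → β E' and E' → α E' | ε.
For T: α = {x y, y x}, β = {x x, y x}. Rewrite as T → β T' and T' → α T' | ε.

E ::= x y E' | P E' | x T x E' | P x E'; P ::= x x | T | E P y | T P; T ::= x x T' | y x T'; E' ::= y x E' | ε; T' ::= x y T' | y x T' | ε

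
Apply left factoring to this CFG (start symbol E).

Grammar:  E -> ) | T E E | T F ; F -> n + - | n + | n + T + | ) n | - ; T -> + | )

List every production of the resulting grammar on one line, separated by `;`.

E -> ) | T E'; F -> ) n | - | n + F'; T -> + | ); E' -> E E | F; F' -> - | eps | T +

E has alternatives sharing prefix 'T': factor to E → T E' with E' → E E | F.
F has alternatives sharing prefix 'n +': factor to F → n + F' with F' → - | ε | T +.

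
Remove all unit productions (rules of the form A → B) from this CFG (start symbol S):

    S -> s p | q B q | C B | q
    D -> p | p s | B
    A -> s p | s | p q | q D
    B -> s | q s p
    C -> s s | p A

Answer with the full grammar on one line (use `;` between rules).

S -> s p | q B q | C B | q; D -> s | q s p | p | p s; A -> s p | s | p q | q D; B -> s | q s p; C -> s s | p A

Unit pairs: D ⇒* {B}.
For each unit pair (A, B), copy every non-unit production of B to A, then drop all unit productions.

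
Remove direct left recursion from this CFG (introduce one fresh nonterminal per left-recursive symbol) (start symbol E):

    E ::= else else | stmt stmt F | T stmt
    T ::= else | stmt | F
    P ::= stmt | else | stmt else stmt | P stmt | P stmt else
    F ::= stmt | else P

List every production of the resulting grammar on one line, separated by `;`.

Directly left-recursive nonterminal: P.
For P: α = {stmt, stmt else}, β = {stmt, else, stmt else stmt}. Rewrite as P → β P' and P' → α P' | ε.

E ::= else else | stmt stmt F | T stmt; T ::= else | stmt | F; P ::= stmt P' | else P' | stmt else stmt P'; F ::= stmt | else P; P' ::= stmt P' | stmt else P' | ε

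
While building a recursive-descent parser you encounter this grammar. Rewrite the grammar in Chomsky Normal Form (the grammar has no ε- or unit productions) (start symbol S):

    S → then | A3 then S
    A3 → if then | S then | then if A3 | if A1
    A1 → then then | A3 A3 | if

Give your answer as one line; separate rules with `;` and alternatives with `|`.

S → then | A3 Y1; A3 → X2 X1 | S X1 | X1 Y2 | X2 A1; A1 → X1 X1 | A3 A3 | if; X1 → then; X2 → if; Y1 → X1 S; Y2 → X2 A3

Introduce a nonterminal for each terminal appearing in a rule of length ≥ 2: X1 → then, X2 → if.
Binarize each right-hand side of length ≥ 3 by chaining fresh nonterminals (Y1, Y2, …): affected rules were S → A3 X1 S; A3 → X1 X2 A3.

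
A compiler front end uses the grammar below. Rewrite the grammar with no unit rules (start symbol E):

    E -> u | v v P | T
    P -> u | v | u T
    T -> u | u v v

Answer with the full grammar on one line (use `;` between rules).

Unit pairs: E ⇒* {T}.
For every A with A ⇒* B via unit rules, add B's non-unit alternatives to A; then delete every rule of the form X → Y.

E -> u | v v P | u v v; P -> u | v | u T; T -> u | u v v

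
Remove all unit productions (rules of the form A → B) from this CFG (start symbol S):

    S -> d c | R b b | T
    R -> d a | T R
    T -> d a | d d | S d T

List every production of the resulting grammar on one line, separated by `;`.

Unit pairs: S ⇒* {T}.
For each unit pair (A, B), copy every non-unit production of B to A, then drop all unit productions.

S -> d c | R b b | d a | d d | S d T; R -> d a | T R; T -> d a | d d | S d T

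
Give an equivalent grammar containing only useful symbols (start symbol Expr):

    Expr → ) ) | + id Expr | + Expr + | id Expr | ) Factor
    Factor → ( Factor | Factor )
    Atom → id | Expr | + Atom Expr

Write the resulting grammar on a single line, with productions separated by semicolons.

Expr → ) ) | + id Expr | + Expr + | id Expr

Generating nonterminals: {Atom, Expr}.
Reachable from Expr after that: {Expr}.
Removed useless symbols: {Atom, Factor} and every production mentioning them.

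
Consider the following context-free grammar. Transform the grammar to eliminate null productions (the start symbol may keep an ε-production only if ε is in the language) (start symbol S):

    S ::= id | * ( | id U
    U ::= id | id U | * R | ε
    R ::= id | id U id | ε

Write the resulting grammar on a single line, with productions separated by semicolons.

S ::= id | * ( | id U; U ::= id | id U | * R | *; R ::= id | id U id | id id

Nullable set = {R, U}.
ε ∉ L(G), so no ε-production is kept.
For each production, add variants omitting each subset of nullable occurrences: U → * R gives * R | *. R → id U id gives id U id | id id.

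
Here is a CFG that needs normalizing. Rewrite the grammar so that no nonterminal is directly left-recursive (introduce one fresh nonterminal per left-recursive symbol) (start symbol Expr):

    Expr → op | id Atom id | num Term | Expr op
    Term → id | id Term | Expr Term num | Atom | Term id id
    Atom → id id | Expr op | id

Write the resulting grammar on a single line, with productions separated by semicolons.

Left recursion appears on Expr, Term.
For Expr: α = {op}, β = {op, id Atom id, num Term}. Rewrite as Expr → β Expr1 and Expr1 → α Expr1 | ε.
For Term: α = {id id}, β = {id, id Term, Expr Term num, Atom}. Rewrite as Term → β Term1 and Term1 → α Term1 | ε.

Expr → op Expr1 | id Atom id Expr1 | num Term Expr1; Term → id Term1 | id Term Term1 | Expr Term num Term1 | Atom Term1; Atom → id id | Expr op | id; Expr1 → op Expr1 | ε; Term1 → id id Term1 | ε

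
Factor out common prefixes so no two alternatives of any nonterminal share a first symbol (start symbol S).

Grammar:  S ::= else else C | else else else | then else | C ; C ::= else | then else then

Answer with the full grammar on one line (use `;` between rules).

S has alternatives sharing prefix 'else else': factor to S → else else S' with S' → C | else.

S ::= then else | C | else else S'; C ::= else | then else then; S' ::= C | else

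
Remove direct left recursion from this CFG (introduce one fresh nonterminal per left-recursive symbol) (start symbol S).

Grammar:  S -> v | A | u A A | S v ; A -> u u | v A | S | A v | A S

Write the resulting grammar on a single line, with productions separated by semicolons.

Directly left-recursive nonterminals: S, A.
For S: α = {v}, β = {v, A, u A A}. Rewrite as S → β S' and S' → α S' | ε.
For A: α = {v, S}, β = {u u, v A, S}. Rewrite as A → β A' and A' → α A' | ε.

S -> v S' | A S' | u A A S'; A -> u u A' | v A A' | S A'; S' -> v S' | epsilon; A' -> v A' | S A' | epsilon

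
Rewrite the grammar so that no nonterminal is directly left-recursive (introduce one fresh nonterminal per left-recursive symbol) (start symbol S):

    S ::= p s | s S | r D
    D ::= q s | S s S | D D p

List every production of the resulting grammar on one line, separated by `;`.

D is directly left-recursive.
For D: α = {D p}, β = {q s, S s S}. Rewrite as D → β D' and D' → α D' | ε.

S ::= p s | s S | r D; D ::= q s D' | S s S D'; D' ::= D p D' | eps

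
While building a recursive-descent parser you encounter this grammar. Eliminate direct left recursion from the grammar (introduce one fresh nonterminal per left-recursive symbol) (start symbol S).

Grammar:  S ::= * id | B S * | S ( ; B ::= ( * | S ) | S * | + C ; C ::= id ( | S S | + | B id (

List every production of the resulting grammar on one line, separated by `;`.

S is directly left-recursive.
For S: α = {(}, β = {* id, B S *}. Rewrite as S → β S' and S' → α S' | ε.

S ::= * id S' | B S * S'; B ::= ( * | S ) | S * | + C; C ::= id ( | S S | + | B id (; S' ::= ( S' | ε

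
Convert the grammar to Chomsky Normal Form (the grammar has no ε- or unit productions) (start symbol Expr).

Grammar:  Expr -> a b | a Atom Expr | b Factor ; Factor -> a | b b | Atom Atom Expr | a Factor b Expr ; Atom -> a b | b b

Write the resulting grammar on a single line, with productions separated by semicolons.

Introduce a nonterminal for each terminal appearing in a rule of length ≥ 2: X1 → a, X2 → b.
Binarize each right-hand side of length ≥ 3 by chaining fresh nonterminals (Y1, Y2, …): affected rules were Expr → X1 Atom Expr; Factor → Atom Atom Expr; Factor → X1 Factor X2 Expr.

Expr -> X1 X2 | X1 Y1 | X2 Factor; Factor -> a | X2 X2 | Atom Y2 | X1 Y3; Atom -> X1 X2 | X2 X2; X1 -> a; X2 -> b; Y1 -> Atom Expr; Y2 -> Atom Expr; Y3 -> Factor Y4; Y4 -> X2 Expr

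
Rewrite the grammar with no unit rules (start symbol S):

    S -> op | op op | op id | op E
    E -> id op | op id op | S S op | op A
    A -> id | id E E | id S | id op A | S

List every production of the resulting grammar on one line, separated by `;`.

Unit pairs: A ⇒* {S}.
Replace each nonterminal's rules with the union of the non-unit rules of every nonterminal it unit-derives.

S -> op | op op | op id | op E; E -> id op | op id op | S S op | op A; A -> op | op op | op id | op E | id | id E E | id S | id op A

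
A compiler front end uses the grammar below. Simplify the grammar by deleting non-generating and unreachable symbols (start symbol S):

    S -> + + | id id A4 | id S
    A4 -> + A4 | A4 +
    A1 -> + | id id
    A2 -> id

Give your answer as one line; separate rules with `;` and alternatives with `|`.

Generating nonterminals: {A1, A2, S}.
Reachable from S after that: {S}.
Removed useless symbols: {A1, A2, A4} and every production mentioning them.

S -> + + | id S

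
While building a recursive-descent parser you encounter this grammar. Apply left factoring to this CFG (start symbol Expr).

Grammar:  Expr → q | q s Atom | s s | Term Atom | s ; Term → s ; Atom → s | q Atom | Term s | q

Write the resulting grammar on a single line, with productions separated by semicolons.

Expr → Term Atom | q Expr1 | s Expr2; Term → s; Atom → s | Term s | q Atom1; Expr1 → eps | s Atom; Expr2 → s | eps; Atom1 → Atom | eps

Expr has alternatives sharing prefix 'q': factor to Expr → q Expr1 with Expr1 → ε | s Atom.
Expr has alternatives sharing prefix 's': factor to Expr → s Expr2 with Expr2 → s | ε.
Atom has alternatives sharing prefix 'q': factor to Atom → q Atom1 with Atom1 → Atom | ε.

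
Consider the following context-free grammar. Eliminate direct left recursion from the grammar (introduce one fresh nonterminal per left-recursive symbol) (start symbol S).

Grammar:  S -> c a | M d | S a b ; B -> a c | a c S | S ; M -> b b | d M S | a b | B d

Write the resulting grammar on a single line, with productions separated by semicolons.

Left recursion appears on S.
For S: α = {a b}, β = {c a, M d}. Rewrite as S → β S' and S' → α S' | ε.

S -> c a S' | M d S'; B -> a c | a c S | S; M -> b b | d M S | a b | B d; S' -> a b S' | ε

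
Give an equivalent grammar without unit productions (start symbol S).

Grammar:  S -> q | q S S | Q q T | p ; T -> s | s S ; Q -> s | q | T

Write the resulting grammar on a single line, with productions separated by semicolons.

Unit pairs: Q ⇒* {T}.
For every A with A ⇒* B via unit rules, add B's non-unit alternatives to A; then delete every rule of the form X → Y.

S -> q | q S S | Q q T | p; T -> s | s S; Q -> s | q | s S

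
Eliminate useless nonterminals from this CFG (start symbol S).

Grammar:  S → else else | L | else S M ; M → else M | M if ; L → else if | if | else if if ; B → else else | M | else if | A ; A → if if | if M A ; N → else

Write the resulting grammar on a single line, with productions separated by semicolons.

S → else else | L; L → else if | if | else if if

Generating nonterminals: {A, B, L, N, S}.
Reachable from S after that: {L, S}.
Removed useless symbols: {A, B, M, N} and every production mentioning them.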